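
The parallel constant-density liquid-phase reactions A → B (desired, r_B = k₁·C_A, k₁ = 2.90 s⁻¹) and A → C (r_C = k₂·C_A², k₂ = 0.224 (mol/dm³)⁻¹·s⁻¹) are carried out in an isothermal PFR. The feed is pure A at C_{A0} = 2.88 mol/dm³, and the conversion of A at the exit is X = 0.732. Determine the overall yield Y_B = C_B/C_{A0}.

0.643

C_A = C_{A0}(1−X) = 0.7718 mol/dm³.
Along a PFR/batch, dC_B/dC_A = −r_B/(r_B+r_C) = −k₁/(k₁+k₂·C_A).
Integrating from C_{A0} to C_A: C_B = (2.90/0.224)·ln[(2.90+0.224·2.88)/(2.90+0.224·0.772)] = 12.95·ln(3.545/3.073) = 1.851 mol/dm³.
Y_B = C_B/C_{A0} = 1.851/2.88 = 0.643.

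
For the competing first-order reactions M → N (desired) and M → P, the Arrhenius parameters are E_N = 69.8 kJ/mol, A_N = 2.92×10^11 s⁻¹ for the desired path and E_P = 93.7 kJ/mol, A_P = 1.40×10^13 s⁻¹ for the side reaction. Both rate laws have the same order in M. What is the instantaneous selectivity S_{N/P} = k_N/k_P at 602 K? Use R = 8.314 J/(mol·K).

Since both paths have the same order in M, the concentration cancels and S_{N/P} = k_N/k_P = (A_N/A_P)·exp[(E_P−E_N)/(RT)].
(E_P−E_N)/(RT) = (93.7−69.8)×10³/(8.314×602) = 23900/5005 = 4.775.
k_N/k_P = (2.92×10^11/1.40×10^13)·exp(4.775) = 0.02086 × 118.5 = 2.47.

2.47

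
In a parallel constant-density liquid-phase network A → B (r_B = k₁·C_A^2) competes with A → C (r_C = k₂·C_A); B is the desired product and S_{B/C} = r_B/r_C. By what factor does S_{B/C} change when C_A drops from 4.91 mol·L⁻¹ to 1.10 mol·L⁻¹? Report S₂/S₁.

0.224

S_{B/C} = (k₁/k₂)·C_A, so S₂/S₁ = (C_{A,2}/C_{A,1}).
= 1.10/4.91 = 0.224.
Selectivity toward B falls as C_A falls — high-concentration operation is favoured.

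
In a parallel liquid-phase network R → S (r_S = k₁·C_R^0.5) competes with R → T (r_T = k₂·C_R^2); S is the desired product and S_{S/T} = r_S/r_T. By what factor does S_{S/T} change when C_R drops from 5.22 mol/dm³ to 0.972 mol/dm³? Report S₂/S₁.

S_{S/T} = (k₁/k₂)·C_R^-1.5, so S₂/S₁ = (C_{R,2}/C_{R,1})^-1.5.
= (0.972/5.22)^(-1.5) = (0.1862)^(-1.5) = 12.4.
Selectivity toward S rises as C_R falls — low-concentration operation is favoured.

12.4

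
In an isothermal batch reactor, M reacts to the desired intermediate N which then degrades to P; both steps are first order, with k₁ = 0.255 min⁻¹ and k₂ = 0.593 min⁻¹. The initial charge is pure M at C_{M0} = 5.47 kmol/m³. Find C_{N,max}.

1.24 kmol/m³

For a first-order series the maximum intermediate yield is C_{N,max}/C_{M0} = (k₁/k₂)^[k₂/(k₂−k₁)].
= (0.255/0.593)^(0.593/(0.593−0.255)) = (0.4300)^(1.754) = 0.2275.
C_{N,max} = 0.2275×5.47 = 1.24 kmol/m³.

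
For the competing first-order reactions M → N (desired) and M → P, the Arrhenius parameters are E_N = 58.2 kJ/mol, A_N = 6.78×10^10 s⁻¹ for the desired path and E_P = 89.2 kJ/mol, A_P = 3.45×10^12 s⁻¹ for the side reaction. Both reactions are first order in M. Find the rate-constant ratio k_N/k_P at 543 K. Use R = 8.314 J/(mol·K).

Since both paths have the same order in M, the concentration cancels and S_{N/P} = k_N/k_P = (A_N/A_P)·exp[(E_P−E_N)/(RT)].
(E_P−E_N)/(RT) = (89.2−58.2)×10³/(8.314×543) = 31000/4515 = 6.867.
k_N/k_P = (6.78×10^10/3.45×10^12)·exp(6.867) = 0.01965 × 959.8 = 18.9.
Since E_N < E_P, lowering the temperature improves selectivity toward N.

18.9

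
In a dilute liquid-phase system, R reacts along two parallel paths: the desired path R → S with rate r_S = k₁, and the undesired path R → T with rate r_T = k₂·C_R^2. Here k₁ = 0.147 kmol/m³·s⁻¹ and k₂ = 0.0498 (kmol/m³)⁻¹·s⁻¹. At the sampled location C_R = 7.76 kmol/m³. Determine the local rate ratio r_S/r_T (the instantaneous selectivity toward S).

S_{S/T} = r_S/r_T = (k₁)/(k₂·C_R^2) = (k₁/k₂)·C_R^-2.
= (0.147) / (0.0498×7.760^2) = 0.1470/2.999 = 0.0490.

0.0490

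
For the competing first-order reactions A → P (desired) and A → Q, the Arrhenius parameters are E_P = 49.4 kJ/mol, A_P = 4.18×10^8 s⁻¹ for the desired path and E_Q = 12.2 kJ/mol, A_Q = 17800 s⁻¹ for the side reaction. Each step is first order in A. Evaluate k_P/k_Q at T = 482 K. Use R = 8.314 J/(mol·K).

k_P/k_Q = (A_P/A_Q)·exp[−(E_P−E_Q)/(RT)] = (A_P/A_Q)·exp[(E_Q−E_P)/(RT)].
(E_Q−E_P)/(RT) = (12.2−49.4)×10³/(8.314×482) = -37200/4007 = -9.283.
k_P/k_Q = (4.18×10^8/17800)·exp(-9.283) = 23483 × 9.300×10^-5 = 2.18.
Since E_P > E_Q, raising the temperature improves selectivity toward P.

2.18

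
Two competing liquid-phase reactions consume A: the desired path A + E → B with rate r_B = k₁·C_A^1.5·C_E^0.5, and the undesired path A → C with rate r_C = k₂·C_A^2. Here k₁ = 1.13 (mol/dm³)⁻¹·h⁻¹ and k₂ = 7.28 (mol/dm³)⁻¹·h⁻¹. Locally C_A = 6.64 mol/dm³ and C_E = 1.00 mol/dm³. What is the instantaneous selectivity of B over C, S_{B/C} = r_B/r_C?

S_{B/C} = r_B/r_C = (k₁·C_A^1.5·C_E^0.5)/(k₂·C_A^2) = (k₁/k₂)·C_A^-0.5·C_E^0.5.
= (1.13×6.640^1.5×1.000^0.5) / (7.28×6.640^2) = 19.33/321.0 = 0.0602.
The undesired path is higher order in A, so low C_A (CSTR or dilute feed) favours B.

0.0602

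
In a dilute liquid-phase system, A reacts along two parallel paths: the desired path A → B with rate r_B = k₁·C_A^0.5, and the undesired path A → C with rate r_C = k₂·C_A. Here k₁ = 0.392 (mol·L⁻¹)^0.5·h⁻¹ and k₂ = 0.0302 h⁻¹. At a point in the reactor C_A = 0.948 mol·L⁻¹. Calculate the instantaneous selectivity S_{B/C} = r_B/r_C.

S_{B/C} = r_B/r_C = (k₁·C_A^0.5)/(k₂·C_A) = (k₁/k₂)·C_A^-0.5.
= (0.392×0.9480^0.5) / (0.0302×0.9480) = 0.3817/0.02863 = 13.3.

13.3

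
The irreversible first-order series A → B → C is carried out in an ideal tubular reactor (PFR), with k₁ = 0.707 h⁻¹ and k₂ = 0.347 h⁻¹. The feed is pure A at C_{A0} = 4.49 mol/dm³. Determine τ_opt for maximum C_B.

1.98 h

Setting dC_B/dτ = 0 gives τ_opt = ln(k₂/k₁)/(k₂−k₁).
= ln(0.347/0.707)/(0.347−0.707) = ln(0.4908)/-0.3600 = -0.7117/-0.3600 = 1.98 h.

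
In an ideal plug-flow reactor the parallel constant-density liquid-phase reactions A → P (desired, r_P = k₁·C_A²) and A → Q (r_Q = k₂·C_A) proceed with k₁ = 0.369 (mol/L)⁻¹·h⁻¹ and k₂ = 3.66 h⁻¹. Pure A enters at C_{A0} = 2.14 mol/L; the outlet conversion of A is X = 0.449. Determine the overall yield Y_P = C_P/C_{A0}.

C_A = C_{A0}(1−X) = 1.179 mol/L.
Along a PFR/batch, dC_Q/dC_A = −r_Q/(r_P+r_Q) = −k₂/(k₂+k₁·C_A).
Integrating from C_{A0} to C_A: C_Q = (3.66/0.369)·ln[(3.66+0.369·2.14)/(3.66+0.369·1.18)] = 9.919·ln(4.450/4.095) = 0.8236 mol/L.
Then C_P = (C_{A0}−C_A) − C_Q = 0.9609 − 0.8236 = 0.1373 mol/L.
Y_P = C_P/C_{A0} = 0.1373/2.14 = 0.0641.

0.0641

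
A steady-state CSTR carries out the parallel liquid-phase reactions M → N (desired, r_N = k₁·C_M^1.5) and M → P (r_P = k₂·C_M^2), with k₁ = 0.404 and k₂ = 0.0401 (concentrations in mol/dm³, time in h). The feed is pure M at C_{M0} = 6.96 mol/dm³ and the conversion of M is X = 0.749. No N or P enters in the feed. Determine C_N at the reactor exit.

Exit C_M = C_{M0}(1−X) = 6.96×0.251 = 1.747 mol/dm³.
Rates in a CSTR are evaluated at the outlet concentration: r_N = 0.404×1.747^1.5 = 0.9328, r_P = 0.0401×1.747^2 = 0.1224.
Fraction of consumed M going to N: r_N/(r_N+r_P) = 0.8840.
C_N = 0.8840·C_{M0}·X = 0.8840×6.96×0.749 = 4.61 mol/dm³.

4.61 mol/dm³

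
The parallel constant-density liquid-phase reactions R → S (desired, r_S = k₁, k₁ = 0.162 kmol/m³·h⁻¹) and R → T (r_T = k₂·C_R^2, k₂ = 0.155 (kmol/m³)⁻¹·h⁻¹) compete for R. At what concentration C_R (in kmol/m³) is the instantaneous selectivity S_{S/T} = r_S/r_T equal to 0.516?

1.42 kmol/m³

S_{S/T} = (k₁/k₂)·C_R^-2 ⇒ C_R = (S·k₂/k₁)^(-0.5).
= (0.516×0.155/0.162)^(-0.5) = (0.4937)^(-0.5) = 1.42 kmol/m³.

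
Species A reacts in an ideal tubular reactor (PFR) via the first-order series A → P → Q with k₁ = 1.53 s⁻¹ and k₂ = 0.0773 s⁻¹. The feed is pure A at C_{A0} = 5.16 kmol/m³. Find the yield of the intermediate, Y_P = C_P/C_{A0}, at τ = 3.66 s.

The intermediate concentration in a first-order A→B→C sequence is C_P = k₁C_{A0}(e^(−k₁τ) − e^(−k₂τ))/(k₂−k₁).
e^(−k₁τ) = e^(−1.53×3.66) = e^(−5.600) = 0.003699; e^(−k₂τ) = e^(−0.2829) = 0.7536.
C_P = 1.53×5.16/(0.0773−1.53) × (0.003699−0.7536) = (-5.435)×(-0.7499) = 4.075 kmol/m³.
Y_P = C_P/C_{A0} = 4.075/5.16 = 0.790.

0.790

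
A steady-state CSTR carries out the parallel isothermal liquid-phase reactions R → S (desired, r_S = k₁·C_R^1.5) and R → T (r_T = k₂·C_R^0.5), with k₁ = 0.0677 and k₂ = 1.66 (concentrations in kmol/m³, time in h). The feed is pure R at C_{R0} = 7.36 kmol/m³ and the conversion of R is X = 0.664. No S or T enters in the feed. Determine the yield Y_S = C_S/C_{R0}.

Exit C_R = C_{R0}(1−X) = 7.36×0.336 = 2.473 kmol/m³.
A CSTR operates uniformly at the exit composition, giving r_S = 0.2633 and r_T = 2.610 (each k·C_R^n at C_R = 2.473).
Fraction of consumed R going to S: r_S/(r_S+r_T) = 0.09162.
C_S = 0.09162·C_{R0}·X = 0.09162×7.36×0.664 = 0.448 kmol/m³; Y_S = C_S/C_{R0} = 0.0608.

0.0608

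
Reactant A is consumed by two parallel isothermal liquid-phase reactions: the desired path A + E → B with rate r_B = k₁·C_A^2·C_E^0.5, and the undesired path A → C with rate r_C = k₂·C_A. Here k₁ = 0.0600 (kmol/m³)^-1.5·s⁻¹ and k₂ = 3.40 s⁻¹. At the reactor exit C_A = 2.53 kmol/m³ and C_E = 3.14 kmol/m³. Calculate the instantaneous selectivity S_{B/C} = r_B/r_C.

0.0791

S_{B/C} = r_B/r_C = (k₁·C_A^2·C_E^0.5)/(k₂·C_A) = (k₁/k₂)·C_A·C_E^0.5.
= (0.0600×2.530^2×3.140^0.5) / (3.40×2.530) = 0.6805/8.602 = 0.0791.
Since the desired path is higher order in A, keeping C_A high (PFR or concentrated feed) favours B.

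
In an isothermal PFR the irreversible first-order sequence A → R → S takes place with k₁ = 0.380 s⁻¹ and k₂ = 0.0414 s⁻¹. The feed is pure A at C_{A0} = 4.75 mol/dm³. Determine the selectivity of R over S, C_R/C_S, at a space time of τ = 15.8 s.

Solving the coupled first-order balances gives C_R(τ) = [k₁/(k₂−k₁)]·C_{A0}·(e^(−k₁τ) − e^(−k₂τ)).
e^(−k₁τ) = e^(−0.380×15.8) = e^(−6.004) = 0.002469; e^(−k₂τ) = e^(−0.6541) = 0.5199.
C_R = 0.380×4.75/(0.0414−0.380) × (0.002469−0.5199) = (-5.331)×(-0.5174) = 2.758 mol/dm³.
C_A = C_{A0}e^(−k₁τ) = 0.01173 mol/dm³, so C_S = C_{A0}−C_A−C_R = 1.980 mol/dm³; C_R/C_S = 1.39.

1.39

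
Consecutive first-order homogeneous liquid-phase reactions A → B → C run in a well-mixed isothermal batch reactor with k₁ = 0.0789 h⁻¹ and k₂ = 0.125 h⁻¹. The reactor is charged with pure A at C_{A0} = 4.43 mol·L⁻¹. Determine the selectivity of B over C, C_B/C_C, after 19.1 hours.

For first-order series with pure A initially, C_B(t) = k₁C_{A0}/(k₂−k₁)·(e^(−k₁t) − e^(−k₂t)).
e^(−k₁t) = e^(−0.0789×19.1) = e^(−1.507) = 0.2216; e^(−k₂t) = e^(−2.388) = 0.09186.
C_B = 0.0789×4.43/(0.125−0.0789) × (0.2216−0.09186) = 7.582×0.1297 = 0.9835 mol·L⁻¹.
C_A = C_{A0}e^(−k₁t) = 0.9816 mol·L⁻¹, so C_C = C_{A0}−C_A−C_B = 2.465 mol·L⁻¹; C_B/C_C = 0.399.

0.399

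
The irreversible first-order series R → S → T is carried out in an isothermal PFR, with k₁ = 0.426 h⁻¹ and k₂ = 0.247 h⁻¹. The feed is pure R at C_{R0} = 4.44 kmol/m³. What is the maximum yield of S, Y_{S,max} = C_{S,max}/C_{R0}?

0.471

At the optimum, C_{S,max}/C_{R0} = (k₁/k₂)^[k₂/(k₂−k₁)].
= (0.426/0.247)^(0.247/(0.247−0.426)) = (1.725)^(-1.380) = 0.4714.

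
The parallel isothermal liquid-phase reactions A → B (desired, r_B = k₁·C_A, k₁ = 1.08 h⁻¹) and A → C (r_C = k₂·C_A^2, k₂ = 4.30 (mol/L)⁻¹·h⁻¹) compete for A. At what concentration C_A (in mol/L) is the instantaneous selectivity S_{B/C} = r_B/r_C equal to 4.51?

0.0557 mol/L

S_{B/C} = (k₁/k₂)·C_A⁻¹ ⇒ C_A = (S·k₂/k₁)^(-1).
= (4.51×4.30/1.08)^(-1) = (17.96)^(-1) = 0.0557 mol/L.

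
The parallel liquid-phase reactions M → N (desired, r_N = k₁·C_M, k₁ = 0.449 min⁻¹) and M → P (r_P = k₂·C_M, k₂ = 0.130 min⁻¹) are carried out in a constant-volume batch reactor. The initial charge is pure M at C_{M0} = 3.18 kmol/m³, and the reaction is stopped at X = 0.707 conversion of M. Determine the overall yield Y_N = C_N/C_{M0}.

C_M = C_{M0}(1−X) = 0.9317 kmol/m³.
Both paths are first order in M, so the instantaneous fraction to N is constant: dC_N/d(−C_M) = k₁/(k₁+k₂) = 0.7755.
C_N = 0.7755·(C_{M0}−C_M) = 0.7755×2.248 = 1.74 kmol/m³.
Y_N = C_N/C_{M0} = 1.743/3.18 = 0.548.

0.548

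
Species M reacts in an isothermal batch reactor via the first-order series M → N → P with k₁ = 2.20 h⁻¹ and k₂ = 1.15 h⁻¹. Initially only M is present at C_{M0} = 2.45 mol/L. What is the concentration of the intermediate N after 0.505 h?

Solving the coupled first-order balances gives C_N(t) = [k₁/(k₂−k₁)]·C_{M0}·(e^(−k₁t) − e^(−k₂t)).
e^(−k₁t) = e^(−2.20×0.505) = e^(−1.111) = 0.3292; e^(−k₂t) = e^(−0.5807) = 0.5595.
C_N = 2.20×2.45/(1.15−2.20) × (0.3292−0.5595) = (-5.133)×(-0.2302) = 1.182 mol/L.

1.18 mol/L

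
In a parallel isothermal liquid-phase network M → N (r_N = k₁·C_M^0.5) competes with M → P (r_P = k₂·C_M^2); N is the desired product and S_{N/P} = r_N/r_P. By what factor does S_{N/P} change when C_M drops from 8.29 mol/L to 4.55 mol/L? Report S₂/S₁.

2.46

S_{N/P} = (k₁/k₂)·C_M^-1.5, so S₂/S₁ = (C_{M,2}/C_{M,1})^-1.5.
= (4.55/8.29)^(-1.5) = (0.5489)^(-1.5) = 2.46.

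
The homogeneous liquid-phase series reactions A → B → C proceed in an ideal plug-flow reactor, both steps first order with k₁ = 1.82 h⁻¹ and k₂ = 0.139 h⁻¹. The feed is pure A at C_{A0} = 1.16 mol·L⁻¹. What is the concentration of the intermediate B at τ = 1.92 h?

For first-order series with pure A initially, C_B(τ) = k₁C_{A0}/(k₂−k₁)·(e^(−k₁τ) − e^(−k₂τ)).
e^(−k₁τ) = e^(−1.82×1.92) = e^(−3.494) = 0.03037; e^(−k₂τ) = e^(−0.2669) = 0.7658.
C_B = 1.82×1.16/(0.139−1.82) × (0.03037−0.7658) = (-1.256)×(-0.7354) = 0.9236 mol·L⁻¹.

0.924 mol·L⁻¹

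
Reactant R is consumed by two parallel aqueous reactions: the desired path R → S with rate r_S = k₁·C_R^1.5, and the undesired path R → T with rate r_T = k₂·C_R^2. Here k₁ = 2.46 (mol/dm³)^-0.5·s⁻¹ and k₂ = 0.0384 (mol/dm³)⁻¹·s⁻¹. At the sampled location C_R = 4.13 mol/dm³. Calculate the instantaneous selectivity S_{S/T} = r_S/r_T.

31.5

S_{S/T} = r_S/r_T = (k₁·C_R^1.5)/(k₂·C_R^2) = (k₁/k₂)·C_R^-0.5.
= (2.46×4.130^1.5) / (0.0384×4.130^2) = 20.65/0.6550 = 31.5.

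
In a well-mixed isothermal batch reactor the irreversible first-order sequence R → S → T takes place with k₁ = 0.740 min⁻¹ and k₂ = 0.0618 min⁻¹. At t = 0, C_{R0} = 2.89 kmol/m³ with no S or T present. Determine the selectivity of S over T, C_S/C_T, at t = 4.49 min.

4.46

The intermediate concentration in a first-order A→B→C sequence is C_S = k₁C_{R0}(e^(−k₁t) − e^(−k₂t))/(k₂−k₁).
e^(−k₁t) = e^(−0.740×4.49) = e^(−3.323) = 0.03606; e^(−k₂t) = e^(−0.2775) = 0.7577.
C_S = 0.740×2.89/(0.0618−0.740) × (0.03606−0.7577) = (-3.153)×(-0.7216) = 2.276 kmol/m³.
C_R = C_{R0}e^(−k₁t) = 0.1042 kmol/m³, so C_T = C_{R0}−C_R−C_S = 0.5102 kmol/m³; C_S/C_T = 4.46.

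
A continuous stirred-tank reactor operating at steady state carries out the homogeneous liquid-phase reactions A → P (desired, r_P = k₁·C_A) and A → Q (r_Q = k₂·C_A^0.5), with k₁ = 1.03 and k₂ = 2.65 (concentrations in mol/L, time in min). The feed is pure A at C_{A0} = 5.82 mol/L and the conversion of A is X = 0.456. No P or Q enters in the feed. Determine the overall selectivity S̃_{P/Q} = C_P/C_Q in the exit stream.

Exit C_A = C_{A0}(1−X) = 5.82×0.544 = 3.166 mol/L.
In a CSTR the entire volume is at exit conditions, so r_P = 1.03×3.166 = 3.261 and r_Q = 2.65×3.166^0.5 = 4.715.
Overall selectivity = C_P/C_Q = r_Pτ/(r_Qτ) = r_P/r_Q = 0.692.

0.692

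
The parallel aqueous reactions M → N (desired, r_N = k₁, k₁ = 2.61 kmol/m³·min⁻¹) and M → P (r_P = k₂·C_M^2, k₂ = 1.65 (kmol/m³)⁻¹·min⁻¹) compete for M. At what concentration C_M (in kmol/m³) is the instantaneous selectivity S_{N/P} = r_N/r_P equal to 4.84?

S_{N/P} = (k₁/k₂)·C_M^-2 ⇒ C_M = (S·k₂/k₁)^(-0.5).
= (4.84×1.65/2.61)^(-0.5) = (3.060)^(-0.5) = 0.572 kmol/m³.

0.572 kmol/m³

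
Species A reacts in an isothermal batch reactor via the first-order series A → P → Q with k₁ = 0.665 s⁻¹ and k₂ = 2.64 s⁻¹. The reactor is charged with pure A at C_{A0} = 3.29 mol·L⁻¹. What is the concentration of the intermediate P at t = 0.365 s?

0.446 mol·L⁻¹

The intermediate concentration in a first-order A→B→C sequence is C_P = k₁C_{A0}(e^(−k₁t) − e^(−k₂t))/(k₂−k₁).
e^(−k₁t) = e^(−0.665×0.365) = e^(−0.2427) = 0.7845; e^(−k₂t) = e^(−0.9636) = 0.3815.
C_P = 0.665×3.29/(2.64−0.665) × (0.7845−0.3815) = 1.108×0.4030 = 0.4464 mol·L⁻¹.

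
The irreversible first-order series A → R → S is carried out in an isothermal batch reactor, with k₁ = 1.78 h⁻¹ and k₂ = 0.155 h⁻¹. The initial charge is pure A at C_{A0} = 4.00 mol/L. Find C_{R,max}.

3.17 mol/L

At the optimum, C_{R,max}/C_{A0} = (k₁/k₂)^[k₂/(k₂−k₁)].
= (1.78/0.155)^(0.155/(0.155−1.78)) = (11.48)^(-0.09538) = 0.7923.
C_{R,max} = 0.7923×4.00 = 3.17 mol/L.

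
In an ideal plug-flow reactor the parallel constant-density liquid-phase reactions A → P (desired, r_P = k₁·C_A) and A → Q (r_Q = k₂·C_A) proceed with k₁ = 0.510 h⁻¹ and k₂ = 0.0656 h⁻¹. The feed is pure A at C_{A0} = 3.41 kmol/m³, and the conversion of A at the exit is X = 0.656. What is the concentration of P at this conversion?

1.98 kmol/m³

C_A = C_{A0}(1−X) = 1.173 kmol/m³.
Both paths are first order in A, so the instantaneous fraction to P is constant: dC_P/d(−C_A) = k₁/(k₁+k₂) = 0.8860.
C_P = 0.8860·(C_{A0}−C_A) = 0.8860×2.237 = 1.98 kmol/m³.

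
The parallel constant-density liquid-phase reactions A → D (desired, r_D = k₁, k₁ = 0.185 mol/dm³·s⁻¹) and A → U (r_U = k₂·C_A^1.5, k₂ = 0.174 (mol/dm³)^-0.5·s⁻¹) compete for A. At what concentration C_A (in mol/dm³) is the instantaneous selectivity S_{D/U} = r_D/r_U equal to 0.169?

3.41 mol/dm³

S_{D/U} = (k₁/k₂)·C_A^-1.5 ⇒ C_A = (S·k₂/k₁)^(1/(-1.5)).
= (0.169×0.174/0.185)^(-0.6667) = (0.1590)^(-0.6667) = 3.41 mol/dm³.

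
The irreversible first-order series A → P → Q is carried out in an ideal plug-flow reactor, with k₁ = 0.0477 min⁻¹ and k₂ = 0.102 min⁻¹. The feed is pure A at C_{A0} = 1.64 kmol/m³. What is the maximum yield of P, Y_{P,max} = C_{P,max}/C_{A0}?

0.240

Evaluating C_P at τ_opt = ln(k₂/k₁)/(k₂−k₁) gives C_{P,max}/C_{A0} = (k₁/k₂)^[k₂/(k₂−k₁)].
= (0.0477/0.102)^(0.102/(0.102−0.0477)) = (0.4676)^(1.878) = 0.2399.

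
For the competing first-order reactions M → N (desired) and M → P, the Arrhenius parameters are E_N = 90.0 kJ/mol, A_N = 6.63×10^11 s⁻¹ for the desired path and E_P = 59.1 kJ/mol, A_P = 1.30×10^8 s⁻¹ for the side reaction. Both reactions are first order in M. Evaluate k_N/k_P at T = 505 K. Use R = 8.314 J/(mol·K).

k_N/k_P = (A_N/A_P)·exp[−(E_N−E_P)/(RT)] = (A_N/A_P)·exp[(E_P−E_N)/(RT)].
(E_P−E_N)/(RT) = (59.1−90.0)×10³/(8.314×505) = -30900/4199 = -7.360.
k_N/k_P = (6.63×10^11/1.30×10^8)·exp(-7.360) = 5100 × 6.364×10^-4 = 3.25.

3.25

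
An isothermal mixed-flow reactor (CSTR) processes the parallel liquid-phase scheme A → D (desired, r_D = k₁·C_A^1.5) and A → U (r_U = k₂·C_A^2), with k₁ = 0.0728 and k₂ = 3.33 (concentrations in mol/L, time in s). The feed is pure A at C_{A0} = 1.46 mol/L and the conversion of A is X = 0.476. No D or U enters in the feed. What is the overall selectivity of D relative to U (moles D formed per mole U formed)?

Exit C_A = C_{A0}(1−X) = 1.46×0.524 = 0.7650 mol/L.
Rates in a CSTR are evaluated at the outlet concentration: r_D = 0.0728×0.7650^1.5 = 0.04871, r_U = 3.33×0.7650^2 = 1.949.
Overall selectivity = C_D/C_U = r_Dτ/(r_Uτ) = r_D/r_U = 0.0250.

0.0250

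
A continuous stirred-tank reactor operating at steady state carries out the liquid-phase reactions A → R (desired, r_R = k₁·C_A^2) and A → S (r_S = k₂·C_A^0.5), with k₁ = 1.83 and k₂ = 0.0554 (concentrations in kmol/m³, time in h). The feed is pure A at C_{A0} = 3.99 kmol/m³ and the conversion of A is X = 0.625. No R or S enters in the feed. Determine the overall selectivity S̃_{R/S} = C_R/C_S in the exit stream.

Exit C_A = C_{A0}(1−X) = 3.99×0.375 = 1.496 kmol/m³.
In a CSTR the entire volume is at exit conditions, so r_R = 1.83×1.496^2 = 4.097 and r_S = 0.0554×1.496^0.5 = 0.06777.
Overall selectivity = C_R/C_S = r_Rτ/(r_Sτ) = r_R/r_S = 60.5.

60.5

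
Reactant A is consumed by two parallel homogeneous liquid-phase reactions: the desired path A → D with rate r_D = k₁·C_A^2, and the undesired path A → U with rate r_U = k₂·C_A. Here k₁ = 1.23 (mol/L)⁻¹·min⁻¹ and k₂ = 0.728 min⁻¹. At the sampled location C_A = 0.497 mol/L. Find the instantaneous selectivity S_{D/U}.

S_{D/U} = r_D/r_U = (k₁·C_A^2)/(k₂·C_A) = (k₁/k₂)·C_A.
= (1.23×0.4970^2) / (0.728×0.4970) = 0.3038/0.3618 = 0.840.
Since the desired path is higher order in A, keeping C_A high (PFR or concentrated feed) favours D.

0.840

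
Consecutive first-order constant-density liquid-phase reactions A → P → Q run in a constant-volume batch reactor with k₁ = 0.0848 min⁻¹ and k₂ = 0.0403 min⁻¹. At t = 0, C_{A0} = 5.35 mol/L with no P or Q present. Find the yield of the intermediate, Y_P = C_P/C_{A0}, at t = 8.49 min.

For first-order series with pure A initially, C_P(t) = k₁C_{A0}/(k₂−k₁)·(e^(−k₁t) − e^(−k₂t)).
e^(−k₁t) = e^(−0.0848×8.49) = e^(−0.7200) = 0.4868; e^(−k₂t) = e^(−0.3421) = 0.7102.
C_P = 0.0848×5.35/(0.0403−0.0848) × (0.4868−0.7102) = (-10.20)×(-0.2235) = 2.278 mol/L.
Y_P = C_P/C_{A0} = 2.278/5.35 = 0.426.

0.426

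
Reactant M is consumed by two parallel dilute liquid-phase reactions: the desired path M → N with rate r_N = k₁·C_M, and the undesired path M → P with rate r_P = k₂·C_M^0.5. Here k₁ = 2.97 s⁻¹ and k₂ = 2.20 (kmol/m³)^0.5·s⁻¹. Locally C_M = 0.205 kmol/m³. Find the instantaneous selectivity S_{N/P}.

S_{N/P} = r_N/r_P = (k₁·C_M)/(k₂·C_M^0.5) = (k₁/k₂)·C_M^0.5.
= (2.97×0.2050) / (2.20×0.2050^0.5) = 0.6089/0.9961 = 0.611.

0.611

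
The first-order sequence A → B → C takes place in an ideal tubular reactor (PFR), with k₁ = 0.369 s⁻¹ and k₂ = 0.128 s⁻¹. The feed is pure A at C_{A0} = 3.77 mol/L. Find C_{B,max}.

For a first-order series the maximum intermediate yield is C_{B,max}/C_{A0} = (k₁/k₂)^[k₂/(k₂−k₁)].
= (0.369/0.128)^(0.128/(0.128−0.369)) = (2.883)^(-0.5311) = 0.5699.
C_{B,max} = 0.5699×3.77 = 2.15 mol/L.

2.15 mol/L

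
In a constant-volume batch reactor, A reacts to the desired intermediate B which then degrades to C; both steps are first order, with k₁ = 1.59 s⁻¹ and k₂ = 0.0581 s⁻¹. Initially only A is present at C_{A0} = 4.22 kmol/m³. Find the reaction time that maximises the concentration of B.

For first-order series the maximum of C_B occurs at t_opt = ln(k₂/k₁)/(k₂−k₁).
= ln(0.0581/1.59)/(0.0581−1.59) = ln(0.03654)/-1.532 = -3.309/-1.532 = 2.16 s.

2.16 s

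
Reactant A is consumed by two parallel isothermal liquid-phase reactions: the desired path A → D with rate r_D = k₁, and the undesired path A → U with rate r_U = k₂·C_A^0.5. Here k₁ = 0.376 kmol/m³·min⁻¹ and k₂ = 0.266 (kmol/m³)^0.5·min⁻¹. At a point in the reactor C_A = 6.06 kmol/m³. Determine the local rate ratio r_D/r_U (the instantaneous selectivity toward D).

S_{D/U} = r_D/r_U = (k₁)/(k₂·C_A^0.5) = (k₁/k₂)·C_A^-0.5.
= (0.376) / (0.266×6.060^0.5) = 0.3760/0.6548 = 0.574.

0.574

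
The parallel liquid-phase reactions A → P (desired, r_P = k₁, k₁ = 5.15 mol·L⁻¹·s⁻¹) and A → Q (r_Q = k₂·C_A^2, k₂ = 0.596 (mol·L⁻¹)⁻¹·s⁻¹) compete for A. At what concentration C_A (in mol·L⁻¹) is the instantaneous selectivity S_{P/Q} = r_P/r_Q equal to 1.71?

S_{P/Q} = (k₁/k₂)·C_A^-2 ⇒ C_A = (S·k₂/k₁)^(-0.5).
= (1.71×0.596/5.15)^(-0.5) = (0.1979)^(-0.5) = 2.25 mol·L⁻¹.

2.25 mol·L⁻¹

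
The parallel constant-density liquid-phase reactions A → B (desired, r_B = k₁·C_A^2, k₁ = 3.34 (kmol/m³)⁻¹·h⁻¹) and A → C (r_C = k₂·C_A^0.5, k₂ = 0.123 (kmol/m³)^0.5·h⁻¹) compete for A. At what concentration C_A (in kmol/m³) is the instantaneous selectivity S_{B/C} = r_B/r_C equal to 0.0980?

0.0235 kmol/m³

S_{B/C} = (k₁/k₂)·C_A^1.5 ⇒ C_A = (S·k₂/k₁)^(1/1.5).
= (0.0980×0.123/3.34)^(0.6667) = (0.003609)^(0.6667) = 0.0235 kmol/m³.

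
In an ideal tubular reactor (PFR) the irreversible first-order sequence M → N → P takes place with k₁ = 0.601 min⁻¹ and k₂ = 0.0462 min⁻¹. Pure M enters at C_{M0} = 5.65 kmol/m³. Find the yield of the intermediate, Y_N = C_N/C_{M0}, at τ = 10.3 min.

For first-order series with pure M initially, C_N(τ) = k₁C_{M0}/(k₂−k₁)·(e^(−k₁τ) − e^(−k₂τ)).
e^(−k₁τ) = e^(−0.601×10.3) = e^(−6.190) = 0.002049; e^(−k₂τ) = e^(−0.4759) = 0.6214.
C_N = 0.601×5.65/(0.0462−0.601) × (0.002049−0.6214) = (-6.120)×(-0.6193) = 3.790 kmol/m³.
Y_N = C_N/C_{M0} = 3.790/5.65 = 0.671.

0.671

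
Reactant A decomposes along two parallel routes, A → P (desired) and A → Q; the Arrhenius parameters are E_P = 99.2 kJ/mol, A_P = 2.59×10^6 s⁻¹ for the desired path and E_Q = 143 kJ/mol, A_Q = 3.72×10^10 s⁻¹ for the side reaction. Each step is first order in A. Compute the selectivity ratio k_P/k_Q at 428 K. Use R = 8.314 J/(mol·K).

15.4

Since both paths have the same order in A, the concentration cancels and S_{P/Q} = k_P/k_Q = (A_P/A_Q)·exp[(E_Q−E_P)/(RT)].
(E_Q−E_P)/(RT) = (143−99.2)×10³/(8.314×428) = 43800/3558 = 12.31.
k_P/k_Q = (2.59×10^6/3.72×10^10)·exp(12.31) = 6.962×10^-5 × 2.217×10^5 = 15.4.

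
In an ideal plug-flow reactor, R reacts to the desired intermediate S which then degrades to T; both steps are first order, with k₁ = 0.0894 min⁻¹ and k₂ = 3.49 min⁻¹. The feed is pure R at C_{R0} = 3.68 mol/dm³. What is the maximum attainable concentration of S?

For a first-order series the maximum intermediate yield is C_{S,max}/C_{R0} = (k₁/k₂)^[k₂/(k₂−k₁)].
= (0.0894/3.49)^(3.49/(3.49−0.0894)) = (0.02562)^(1.026) = 0.02326.
C_{S,max} = 0.02326×3.68 = 0.0856 mol/dm³.

0.0856 mol/dm³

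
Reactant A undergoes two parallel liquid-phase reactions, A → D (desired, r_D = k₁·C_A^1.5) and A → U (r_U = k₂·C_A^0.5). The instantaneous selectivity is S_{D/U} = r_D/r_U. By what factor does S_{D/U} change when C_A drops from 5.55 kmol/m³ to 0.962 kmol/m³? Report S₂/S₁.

S_{D/U} = (k₁/k₂)·C_A, so S₂/S₁ = (C_{A,2}/C_{A,1}).
= 0.962/5.55 = 0.173.

0.173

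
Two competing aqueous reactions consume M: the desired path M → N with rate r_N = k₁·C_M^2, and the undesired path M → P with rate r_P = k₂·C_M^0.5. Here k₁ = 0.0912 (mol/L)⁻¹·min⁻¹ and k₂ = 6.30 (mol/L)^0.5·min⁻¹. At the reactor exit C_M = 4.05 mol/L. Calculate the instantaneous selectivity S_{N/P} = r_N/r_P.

S_{N/P} = r_N/r_P = (k₁·C_M^2)/(k₂·C_M^0.5) = (k₁/k₂)·C_M^1.5.
= (0.0912×4.050^2) / (6.30×4.050^0.5) = 1.496/12.68 = 0.118.
Since the desired path is higher order in M, keeping C_M high (PFR or concentrated feed) favours N.

0.118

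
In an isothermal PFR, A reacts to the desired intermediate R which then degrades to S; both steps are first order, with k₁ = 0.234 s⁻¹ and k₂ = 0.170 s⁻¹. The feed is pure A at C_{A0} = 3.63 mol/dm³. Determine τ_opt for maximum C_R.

4.99 s

The intermediate peaks when r₁ = r₂, i.e. k₁e^(−k₁τ) = k₂e^(−k₂τ), giving τ_opt = ln(k₂/k₁)/(k₂−k₁).
= ln(0.170/0.234)/(0.170−0.234) = ln(0.7265)/-0.06400 = -0.3195/-0.06400 = 4.99 s.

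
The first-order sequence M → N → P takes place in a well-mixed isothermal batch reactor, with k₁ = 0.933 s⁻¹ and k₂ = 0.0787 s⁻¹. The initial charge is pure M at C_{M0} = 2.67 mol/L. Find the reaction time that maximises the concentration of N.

2.89 s

The intermediate peaks when r₁ = r₂, i.e. k₁e^(−k₁t) = k₂e^(−k₂t), giving t_opt = ln(k₂/k₁)/(k₂−k₁).
= ln(0.0787/0.933)/(0.0787−0.933) = ln(0.08435)/-0.8543 = -2.473/-0.8543 = 2.89 s.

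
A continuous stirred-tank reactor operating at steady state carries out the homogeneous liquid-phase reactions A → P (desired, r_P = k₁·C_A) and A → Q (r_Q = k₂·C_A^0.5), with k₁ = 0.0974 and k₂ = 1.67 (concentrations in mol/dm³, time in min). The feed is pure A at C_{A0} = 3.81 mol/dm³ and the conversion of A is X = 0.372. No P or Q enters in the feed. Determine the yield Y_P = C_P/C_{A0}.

0.0308

Exit C_A = C_{A0}(1−X) = 3.81×0.628 = 2.393 mol/dm³.
Rates in a CSTR are evaluated at the outlet concentration: r_P = 0.0974×2.393 = 0.2330, r_Q = 1.67×2.393^0.5 = 2.583.
Fraction of consumed A going to P: r_P/(r_P+r_Q) = 0.08275.
C_P = 0.08275·C_{A0}·X = 0.08275×3.81×0.372 = 0.117 mol/dm³; Y_P = C_P/C_{A0} = 0.0308.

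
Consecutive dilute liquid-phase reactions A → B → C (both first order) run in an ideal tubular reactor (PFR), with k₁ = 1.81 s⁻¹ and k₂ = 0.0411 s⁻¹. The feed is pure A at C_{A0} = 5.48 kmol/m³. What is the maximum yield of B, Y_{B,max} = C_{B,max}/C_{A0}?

0.916

Evaluating C_B at τ_opt = ln(k₂/k₁)/(k₂−k₁) gives C_{B,max}/C_{A0} = (k₁/k₂)^[k₂/(k₂−k₁)].
= (1.81/0.0411)^(0.0411/(0.0411−1.81)) = (44.04)^(-0.02323) = 0.9158.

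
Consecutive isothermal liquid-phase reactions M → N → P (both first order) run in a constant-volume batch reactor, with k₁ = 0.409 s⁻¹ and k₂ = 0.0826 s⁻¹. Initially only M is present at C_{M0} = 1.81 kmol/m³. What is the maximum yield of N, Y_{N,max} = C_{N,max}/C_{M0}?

For a first-order series the maximum intermediate yield is C_{N,max}/C_{M0} = (k₁/k₂)^[k₂/(k₂−k₁)].
= (0.409/0.0826)^(0.0826/(0.0826−0.409)) = (4.952)^(-0.2531) = 0.6671.

0.667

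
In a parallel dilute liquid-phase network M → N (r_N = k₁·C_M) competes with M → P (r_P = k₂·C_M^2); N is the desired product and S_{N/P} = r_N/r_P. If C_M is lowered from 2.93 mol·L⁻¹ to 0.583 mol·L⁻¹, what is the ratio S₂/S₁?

S_{N/P} = (k₁/k₂)·C_M⁻¹, so S₂/S₁ = (C_{M,2}/C_{M,1})⁻¹.
= 2.93/0.583 = 5.03.

5.03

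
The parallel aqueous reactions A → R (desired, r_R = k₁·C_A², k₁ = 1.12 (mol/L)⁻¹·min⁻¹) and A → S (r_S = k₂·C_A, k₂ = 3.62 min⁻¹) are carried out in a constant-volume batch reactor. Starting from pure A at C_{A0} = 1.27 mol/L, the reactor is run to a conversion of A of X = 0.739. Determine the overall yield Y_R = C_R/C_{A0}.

C_A = C_{A0}(1−X) = 0.3315 mol/L.
Along a PFR/batch, dC_S/dC_A = −r_S/(r_R+r_S) = −k₂/(k₂+k₁·C_A).
Integrating from C_{A0} to C_A: C_S = (3.62/1.12)·ln[(3.62+1.12·1.27)/(3.62+1.12·0.331)] = 3.232·ln(5.042/3.991) = 0.7556 mol/L.
Then C_R = (C_{A0}−C_A) − C_S = 0.9385 − 0.7556 = 0.1829 mol/L.
Y_R = C_R/C_{A0} = 0.1829/1.27 = 0.144.

0.144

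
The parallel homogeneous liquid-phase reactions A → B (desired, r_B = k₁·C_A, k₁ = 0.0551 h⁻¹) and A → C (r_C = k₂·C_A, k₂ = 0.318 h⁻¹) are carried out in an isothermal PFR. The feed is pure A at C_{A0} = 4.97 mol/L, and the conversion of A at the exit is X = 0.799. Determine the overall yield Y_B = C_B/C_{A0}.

C_A = C_{A0}(1−X) = 0.9990 mol/L.
Both paths are first order in A, so the instantaneous fraction to B is constant: dC_B/d(−C_A) = k₁/(k₁+k₂) = 0.1477.
C_B = 0.1477·(C_{A0}−C_A) = 0.1477×3.971 = 0.586 mol/L.
Y_B = C_B/C_{A0} = 0.5864/4.97 = 0.118.

0.118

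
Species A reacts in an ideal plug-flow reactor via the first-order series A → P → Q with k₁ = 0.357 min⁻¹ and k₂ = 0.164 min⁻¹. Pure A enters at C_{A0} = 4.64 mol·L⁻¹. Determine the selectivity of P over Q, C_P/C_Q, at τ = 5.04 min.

Solving the coupled first-order balances gives C_P(τ) = [k₁/(k₂−k₁)]·C_{A0}·(e^(−k₁τ) − e^(−k₂τ)).
e^(−k₁τ) = e^(−0.357×5.04) = e^(−1.799) = 0.1654; e^(−k₂τ) = e^(−0.8266) = 0.4376.
C_P = 0.357×4.64/(0.164−0.357) × (0.1654−0.4376) = (-8.583)×(-0.2721) = 2.336 mol·L⁻¹.
C_A = C_{A0}e^(−k₁τ) = 0.7675 mol·L⁻¹, so C_Q = C_{A0}−C_A−C_P = 1.537 mol·L⁻¹; C_P/C_Q = 1.52.

1.52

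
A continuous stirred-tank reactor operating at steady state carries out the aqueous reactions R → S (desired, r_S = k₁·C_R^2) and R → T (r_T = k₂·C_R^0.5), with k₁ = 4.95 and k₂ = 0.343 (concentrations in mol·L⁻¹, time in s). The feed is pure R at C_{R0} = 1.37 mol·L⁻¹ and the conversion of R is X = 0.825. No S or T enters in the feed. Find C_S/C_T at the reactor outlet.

Exit C_R = C_{R0}(1−X) = 1.37×0.175 = 0.2398 mol·L⁻¹.
Rates in a CSTR are evaluated at the outlet concentration: r_S = 4.95×0.2398^2 = 0.2845, r_T = 0.343×0.2398^0.5 = 0.1679.
Overall selectivity = C_S/C_T = r_Sτ/(r_Tτ) = r_S/r_T = 1.69.

1.69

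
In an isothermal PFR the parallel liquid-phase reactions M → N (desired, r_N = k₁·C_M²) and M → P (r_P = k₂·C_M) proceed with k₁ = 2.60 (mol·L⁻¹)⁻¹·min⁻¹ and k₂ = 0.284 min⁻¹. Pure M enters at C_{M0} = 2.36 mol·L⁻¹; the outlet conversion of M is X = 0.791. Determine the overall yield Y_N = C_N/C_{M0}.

0.726

C_M = C_{M0}(1−X) = 0.4932 mol·L⁻¹.
Along a PFR/batch, dC_P/dC_M = −r_P/(r_N+r_P) = −k₂/(k₂+k₁·C_M).
Integrating from C_{M0} to C_M: C_P = (0.284/2.60)·ln[(0.284+2.60·2.36)/(0.284+2.60·0.493)] = 0.1092·ln(6.420/1.566) = 0.1541 mol·L⁻¹.
Then C_N = (C_{M0}−C_M) − C_P = 1.867 − 0.1541 = 1.713 mol·L⁻¹.
Y_N = C_N/C_{M0} = 1.713/2.36 = 0.726.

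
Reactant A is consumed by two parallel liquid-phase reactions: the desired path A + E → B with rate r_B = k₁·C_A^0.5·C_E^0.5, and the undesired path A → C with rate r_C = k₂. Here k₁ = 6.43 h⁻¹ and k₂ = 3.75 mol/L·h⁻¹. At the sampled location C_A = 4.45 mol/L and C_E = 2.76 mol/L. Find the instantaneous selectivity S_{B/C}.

S_{B/C} = r_B/r_C = (k₁·C_A^0.5·C_E^0.5)/(k₂) = (k₁/k₂)·C_A^0.5·C_E^0.5.
= (6.43×4.450^0.5×2.760^0.5) / (3.75) = 22.53/3.750 = 6.01.
Since the desired path is higher order in A, keeping C_A high (PFR or concentrated feed) favours B.

6.01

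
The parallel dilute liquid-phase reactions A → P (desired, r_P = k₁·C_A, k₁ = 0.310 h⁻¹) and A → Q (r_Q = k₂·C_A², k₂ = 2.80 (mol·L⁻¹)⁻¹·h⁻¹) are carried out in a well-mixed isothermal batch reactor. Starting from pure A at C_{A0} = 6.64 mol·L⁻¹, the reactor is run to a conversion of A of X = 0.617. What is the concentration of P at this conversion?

C_A = C_{A0}(1−X) = 2.543 mol·L⁻¹.
Along a PFR/batch, dC_P/dC_A = −r_P/(r_P+r_Q) = −k₁/(k₁+k₂·C_A).
Integrating from C_{A0} to C_A: C_P = (0.310/2.80)·ln[(0.310+2.80·6.64)/(0.310+2.80·2.54)] = 0.1107·ln(18.90/7.431) = 0.1034 mol·L⁻¹.

0.103 mol·L⁻¹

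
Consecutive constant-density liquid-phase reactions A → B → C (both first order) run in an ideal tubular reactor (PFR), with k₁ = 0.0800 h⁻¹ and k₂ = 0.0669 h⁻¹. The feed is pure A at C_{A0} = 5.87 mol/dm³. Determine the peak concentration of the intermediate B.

For a first-order series the maximum intermediate yield is C_{B,max}/C_{A0} = (k₁/k₂)^[k₂/(k₂−k₁)].
= (0.0800/0.0669)^(0.0669/(0.0669−0.0800)) = (1.196)^(-5.107) = 0.4012.
C_{B,max} = 0.4012×5.87 = 2.36 mol/dm³.

2.36 mol/dm³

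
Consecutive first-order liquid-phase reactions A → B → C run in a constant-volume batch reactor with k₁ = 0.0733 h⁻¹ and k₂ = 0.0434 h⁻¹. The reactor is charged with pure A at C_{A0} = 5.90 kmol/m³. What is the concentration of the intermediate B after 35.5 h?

2.03 kmol/m³

Solving the coupled first-order balances gives C_B(t) = [k₁/(k₂−k₁)]·C_{A0}·(e^(−k₁t) − e^(−k₂t)).
e^(−k₁t) = e^(−0.0733×35.5) = e^(−2.602) = 0.07411; e^(−k₂t) = e^(−1.541) = 0.2142.
C_B = 0.0733×5.90/(0.0434−0.0733) × (0.07411−0.2142) = (-14.46)×(-0.1401) = 2.027 kmol/m³.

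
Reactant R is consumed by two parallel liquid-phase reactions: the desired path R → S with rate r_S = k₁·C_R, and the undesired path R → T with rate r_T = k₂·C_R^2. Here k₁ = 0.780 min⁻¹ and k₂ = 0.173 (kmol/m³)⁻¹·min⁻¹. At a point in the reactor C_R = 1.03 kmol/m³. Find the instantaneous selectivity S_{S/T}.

4.38

S_{S/T} = r_S/r_T = (k₁·C_R)/(k₂·C_R^2) = (k₁/k₂)·C_R⁻¹.
= (0.780×1.030) / (0.173×1.030^2) = 0.8034/0.1835 = 4.38.
The undesired path is higher order in R, so low C_R (CSTR or dilute feed) favours S.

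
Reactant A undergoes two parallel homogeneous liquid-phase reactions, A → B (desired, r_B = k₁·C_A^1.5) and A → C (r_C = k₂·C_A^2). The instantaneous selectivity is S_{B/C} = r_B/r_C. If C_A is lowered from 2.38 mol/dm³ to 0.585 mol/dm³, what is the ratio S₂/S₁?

S_{B/C} = (k₁/k₂)·C_A^-0.5, so S₂/S₁ = (C_{A,2}/C_{A,1})^-0.5.
= (0.585/2.38)^(-0.5) = (0.2458)^(-0.5) = 2.02.

2.02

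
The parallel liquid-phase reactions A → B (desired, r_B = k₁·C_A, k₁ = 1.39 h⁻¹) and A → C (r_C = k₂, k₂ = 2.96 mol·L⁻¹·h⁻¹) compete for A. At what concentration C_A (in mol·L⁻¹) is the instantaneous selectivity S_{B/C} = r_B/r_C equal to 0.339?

0.722 mol·L⁻¹

S_{B/C} = (k₁/k₂)·C_A ⇒ C_A = S·k₂/k₁.
= 0.339×2.96/1.39 = 0.722 mol·L⁻¹.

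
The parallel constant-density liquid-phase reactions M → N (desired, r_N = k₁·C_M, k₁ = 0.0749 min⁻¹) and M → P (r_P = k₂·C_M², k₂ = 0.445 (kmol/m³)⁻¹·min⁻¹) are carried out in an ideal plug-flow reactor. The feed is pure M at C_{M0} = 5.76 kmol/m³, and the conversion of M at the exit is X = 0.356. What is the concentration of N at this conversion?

0.0714 kmol/m³

C_M = C_{M0}(1−X) = 3.709 kmol/m³.
Along a PFR/batch, dC_N/dC_M = −r_N/(r_N+r_P) = −k₁/(k₁+k₂·C_M).
Integrating from C_{M0} to C_M: C_N = (0.0749/0.445)·ln[(0.0749+0.445·5.76)/(0.0749+0.445·3.71)] = 0.1683·ln(2.638/1.726) = 0.07145 kmol/m³.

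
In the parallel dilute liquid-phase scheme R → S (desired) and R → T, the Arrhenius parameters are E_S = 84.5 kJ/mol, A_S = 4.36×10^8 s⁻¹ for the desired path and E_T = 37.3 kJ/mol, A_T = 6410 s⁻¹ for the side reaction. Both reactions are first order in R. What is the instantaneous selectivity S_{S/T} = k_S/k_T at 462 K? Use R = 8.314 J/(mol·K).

0.313

Since both paths have the same order in R, the concentration cancels and S_{S/T} = k_S/k_T = (A_S/A_T)·exp[(E_T−E_S)/(RT)].
(E_T−E_S)/(RT) = (37.3−84.5)×10³/(8.314×462) = -47200/3841 = -12.29.
k_S/k_T = (4.36×10^8/6410)·exp(-12.29) = 68019 × 4.606×10^-6 = 0.313.
Since E_S > E_T, raising the temperature improves selectivity toward S.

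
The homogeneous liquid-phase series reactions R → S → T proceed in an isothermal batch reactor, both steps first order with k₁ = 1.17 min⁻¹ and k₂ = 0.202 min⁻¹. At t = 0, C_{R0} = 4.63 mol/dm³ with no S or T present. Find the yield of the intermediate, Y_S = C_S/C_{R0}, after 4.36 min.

0.494

Solving the coupled first-order balances gives C_S(t) = [k₁/(k₂−k₁)]·C_{R0}·(e^(−k₁t) − e^(−k₂t)).
e^(−k₁t) = e^(−1.17×4.36) = e^(−5.101) = 0.006089; e^(−k₂t) = e^(−0.8807) = 0.4145.
C_S = 1.17×4.63/(0.202−1.17) × (0.006089−0.4145) = (-5.596)×(-0.4084) = 2.285 mol/dm³.
Y_S = C_S/C_{R0} = 2.285/4.63 = 0.494.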